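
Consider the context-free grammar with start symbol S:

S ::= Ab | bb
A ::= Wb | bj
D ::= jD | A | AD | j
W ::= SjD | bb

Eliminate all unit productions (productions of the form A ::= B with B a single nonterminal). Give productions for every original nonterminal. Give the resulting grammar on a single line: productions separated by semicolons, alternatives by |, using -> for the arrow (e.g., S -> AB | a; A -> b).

S -> Ab | bb; A -> Wb | bj; D -> j | AD | Wb | bj | jD; W -> bb | SjD

Unit productions: D->A.
Unit pairs (A ⇒* B via units): (D,A).
S: inherits non-unit rules of {S} → Ab | bb.
A: inherits non-unit rules of {A} → Wb | bj.
D: inherits non-unit rules of {A, D} → AD | Wb | bj | j | jD.
W: inherits non-unit rules of {W} → SjD | bb.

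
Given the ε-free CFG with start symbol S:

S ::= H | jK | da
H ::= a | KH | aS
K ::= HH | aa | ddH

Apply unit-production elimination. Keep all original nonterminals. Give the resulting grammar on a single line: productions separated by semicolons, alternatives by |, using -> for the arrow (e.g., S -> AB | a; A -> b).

S -> a | KH | aS | da | jK; H -> a | KH | aS; K -> HH | aa | ddH

Unit productions: S->H.
Unit pairs (A ⇒* B via units): (S,H).
S: inherits non-unit rules of {H, S} → KH | a | aS | da | jK.
H: inherits non-unit rules of {H} → KH | a | aS.
K: inherits non-unit rules of {K} → HH | aa | ddH.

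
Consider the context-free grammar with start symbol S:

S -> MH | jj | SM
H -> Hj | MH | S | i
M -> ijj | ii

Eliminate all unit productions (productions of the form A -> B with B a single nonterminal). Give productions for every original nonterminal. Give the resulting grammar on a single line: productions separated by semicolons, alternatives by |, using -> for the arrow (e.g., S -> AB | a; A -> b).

Unit productions: H->S.
Unit pairs (A ⇒* B via units): (H,S).
S: inherits non-unit rules of {S} → MH | SM | jj.
H: inherits non-unit rules of {H, S} → Hj | MH | SM | i | jj.
M: inherits non-unit rules of {M} → ii | ijj.

S -> MH | SM | jj; H -> i | Hj | MH | SM | jj; M -> ii | ijj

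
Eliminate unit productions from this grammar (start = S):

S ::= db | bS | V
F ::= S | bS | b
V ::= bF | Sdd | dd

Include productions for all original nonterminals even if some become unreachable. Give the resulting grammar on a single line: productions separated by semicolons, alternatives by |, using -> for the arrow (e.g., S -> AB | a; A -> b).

S -> bF | bS | db | dd | Sdd; F -> b | bF | bS | db | dd | Sdd; V -> bF | dd | Sdd

Unit productions: F->S, S->V.
Unit pairs (A ⇒* B via units): (F,S), (F,V), (S,V).
S: inherits non-unit rules of {S, V} → Sdd | bF | bS | db | dd.
F: inherits non-unit rules of {F, S, V} → Sdd | b | bF | bS | db | dd.
V: inherits non-unit rules of {V} → Sdd | bF | dd.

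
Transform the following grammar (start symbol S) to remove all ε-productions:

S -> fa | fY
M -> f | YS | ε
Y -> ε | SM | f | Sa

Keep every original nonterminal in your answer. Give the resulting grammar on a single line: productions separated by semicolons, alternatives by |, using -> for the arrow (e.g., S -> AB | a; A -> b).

Nullable set: {M, Y}.
S -> fY: Y nullable, giving f | fY.
Drop M -> ε.
M -> YS: Y nullable, giving S | YS.
Drop Y -> ε.
Y -> SM: M nullable, giving S | SM.
Unchanged (no nullable symbols): S -> fa; M -> f; Y -> Sa; Y -> f.

S -> f | fY | fa; M -> S | f | YS; Y -> S | f | SM | Sa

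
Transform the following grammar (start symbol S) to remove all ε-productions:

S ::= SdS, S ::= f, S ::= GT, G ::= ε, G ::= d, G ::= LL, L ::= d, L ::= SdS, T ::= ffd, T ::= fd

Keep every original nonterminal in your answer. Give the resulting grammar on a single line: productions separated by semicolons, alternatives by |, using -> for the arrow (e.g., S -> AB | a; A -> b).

S -> T | f | GT | SdS; G -> d | LL; L -> d | SdS; T -> fd | ffd

Nullable set: {G}.
S -> GT: G nullable, giving GT | T.
Drop G -> ε.
Unchanged (no nullable symbols): S -> SdS; S -> f; G -> LL; G -> d; L -> SdS; L -> d; T -> fd; T -> ffd.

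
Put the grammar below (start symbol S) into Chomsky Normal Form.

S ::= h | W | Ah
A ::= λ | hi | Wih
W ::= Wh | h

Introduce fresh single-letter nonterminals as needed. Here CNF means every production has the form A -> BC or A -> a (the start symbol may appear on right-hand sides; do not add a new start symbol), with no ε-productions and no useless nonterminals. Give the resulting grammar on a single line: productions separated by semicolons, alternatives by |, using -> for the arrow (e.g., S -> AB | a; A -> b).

Nullable: {A}; after ε-elimination: S -> W | h | Ah; A -> hi | Wih; W -> h | Wh.
After unit-elimination: S -> h | Ah | Wh; A -> hi | Wih; W -> h | Wh.
TERM: introduce C -> h, B -> i and substitute in every rule of length ≥2.
BIN: A -> WBC becomes A -> WD, D -> BC.

S -> h | AC | WC; A -> CB | WD; B -> i; C -> h; D -> BC; W -> h | WC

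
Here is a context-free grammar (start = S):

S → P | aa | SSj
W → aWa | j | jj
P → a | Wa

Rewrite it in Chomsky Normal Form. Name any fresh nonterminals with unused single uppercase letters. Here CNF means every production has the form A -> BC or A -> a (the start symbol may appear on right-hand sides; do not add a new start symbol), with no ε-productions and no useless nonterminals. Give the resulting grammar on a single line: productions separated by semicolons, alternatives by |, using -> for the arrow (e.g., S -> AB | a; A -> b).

S -> a | AA | SC | WA; A -> a; B -> j; C -> SB; D -> WA; W -> j | AD | BB

No ε-productions.
After unit-elimination: S -> a | Wa | aa | SSj; P -> a | Wa; W -> j | jj | aWa.
TERM: introduce A -> a, B -> j and substitute in every rule of length ≥2.
BIN: S -> SSB becomes S -> SC, C -> SB; W -> AWA becomes W -> AD, D -> WA.
Drop unreachable/unproductive: P.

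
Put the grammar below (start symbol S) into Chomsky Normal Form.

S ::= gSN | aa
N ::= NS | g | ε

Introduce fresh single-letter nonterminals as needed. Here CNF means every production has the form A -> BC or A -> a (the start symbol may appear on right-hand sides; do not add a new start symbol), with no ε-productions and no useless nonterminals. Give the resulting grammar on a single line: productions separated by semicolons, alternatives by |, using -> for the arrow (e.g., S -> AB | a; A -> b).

Nullable: {N}; after ε-elimination: S -> aa | gS | gSN; N -> S | g | NS.
After unit-elimination: S -> aa | gS | gSN; N -> g | NS | aa | gS | gSN.
TERM: introduce A -> a, B -> g and substitute in every rule of length ≥2.
BIN: N -> BSN becomes N -> BC, C -> SN; S -> BSN becomes S -> BD, D -> SN.

S -> AA | BD | BS; A -> a; B -> g; C -> SN; D -> SN; N -> g | AA | BC | BS | NS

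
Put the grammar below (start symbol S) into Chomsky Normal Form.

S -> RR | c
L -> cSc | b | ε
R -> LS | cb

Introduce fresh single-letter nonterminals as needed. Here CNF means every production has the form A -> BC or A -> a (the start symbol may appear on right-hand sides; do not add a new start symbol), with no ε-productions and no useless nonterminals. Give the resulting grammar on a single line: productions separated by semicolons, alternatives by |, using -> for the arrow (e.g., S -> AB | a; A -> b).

Nullable: {L}; after ε-elimination: S -> c | RR; L -> b | cSc; R -> S | LS | cb.
After unit-elimination: S -> c | RR; L -> b | cSc; R -> c | LS | RR | cb.
TERM: introduce B -> b, A -> c and substitute in every rule of length ≥2.
BIN: L -> ASA becomes L -> AC, C -> SA.

S -> c | RR; A -> c; B -> b; C -> SA; L -> b | AC; R -> c | AB | LS | RR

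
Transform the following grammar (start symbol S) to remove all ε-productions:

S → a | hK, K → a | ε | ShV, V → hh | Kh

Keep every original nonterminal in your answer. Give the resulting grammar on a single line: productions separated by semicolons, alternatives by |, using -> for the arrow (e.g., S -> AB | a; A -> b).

S -> a | h | hK; K -> a | ShV; V -> h | Kh | hh

Nullable set: {K}.
S -> hK: K nullable, giving h | hK.
Drop K -> ε.
V -> Kh: K nullable, giving Kh | h.
Unchanged (no nullable symbols): S -> a; K -> ShV; K -> a; V -> hh.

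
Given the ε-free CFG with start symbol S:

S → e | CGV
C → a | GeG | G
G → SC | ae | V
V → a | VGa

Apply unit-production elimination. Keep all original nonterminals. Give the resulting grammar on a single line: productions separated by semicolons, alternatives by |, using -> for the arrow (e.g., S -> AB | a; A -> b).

S -> e | CGV; C -> a | SC | ae | GeG | VGa; G -> a | SC | ae | VGa; V -> a | VGa

Unit productions: C->G, G->V.
Unit pairs (A ⇒* B via units): (C,G), (C,V), (G,V).
S: inherits non-unit rules of {S} → CGV | e.
C: inherits non-unit rules of {C, G, V} → GeG | SC | VGa | a | ae.
G: inherits non-unit rules of {G, V} → SC | VGa | a | ae.
V: inherits non-unit rules of {V} → VGa | a.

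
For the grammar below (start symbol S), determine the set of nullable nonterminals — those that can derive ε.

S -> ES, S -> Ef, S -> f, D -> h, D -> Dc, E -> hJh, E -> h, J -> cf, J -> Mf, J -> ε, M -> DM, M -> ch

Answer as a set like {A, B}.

{J}

Directly nullable (have an ε-rule): {J}.
Not nullable: D, E, M, S — each has a terminal in every rule's right-hand side or depends on a non-nullable symbol.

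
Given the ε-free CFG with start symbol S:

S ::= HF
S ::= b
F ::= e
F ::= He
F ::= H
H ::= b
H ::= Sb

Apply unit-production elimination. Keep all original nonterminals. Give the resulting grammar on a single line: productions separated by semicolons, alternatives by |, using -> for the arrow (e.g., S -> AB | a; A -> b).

Unit productions: F->H.
Unit pairs (A ⇒* B via units): (F,H).
S: inherits non-unit rules of {S} → HF | b.
F: inherits non-unit rules of {F, H} → He | Sb | b | e.
H: inherits non-unit rules of {H} → Sb | b.

S -> b | HF; F -> b | e | He | Sb; H -> b | Sb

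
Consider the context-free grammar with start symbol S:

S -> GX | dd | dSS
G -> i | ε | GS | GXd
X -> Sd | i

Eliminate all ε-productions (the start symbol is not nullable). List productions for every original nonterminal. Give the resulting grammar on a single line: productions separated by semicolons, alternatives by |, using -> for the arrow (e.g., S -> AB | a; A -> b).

S -> X | GX | dd | dSS; G -> S | i | GS | Xd | GXd; X -> i | Sd

Nullable set: {G}.
S -> GX: G nullable, giving GX | X.
Drop G -> ε.
G -> GS: G nullable, giving GS | S.
G -> GXd: G nullable, giving GXd | Xd.
Unchanged (no nullable symbols): S -> dSS; S -> dd; G -> i; X -> Sd; X -> i.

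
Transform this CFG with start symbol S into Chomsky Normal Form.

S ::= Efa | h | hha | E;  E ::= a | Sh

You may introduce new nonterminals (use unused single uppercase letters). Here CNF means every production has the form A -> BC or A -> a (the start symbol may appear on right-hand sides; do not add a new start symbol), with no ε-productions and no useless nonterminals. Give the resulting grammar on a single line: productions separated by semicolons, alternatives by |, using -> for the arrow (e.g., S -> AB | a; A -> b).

S -> a | h | AD | EF | SA; A -> h; B -> f; C -> a; D -> AC; E -> a | SA; F -> BC

No ε-productions.
After unit-elimination: S -> a | h | Sh | Efa | hha; E -> a | Sh.
TERM: introduce C -> a, B -> f, A -> h and substitute in every rule of length ≥2.
BIN: S -> AAC becomes S -> AD, D -> AC; S -> EBC becomes S -> EF, F -> BC.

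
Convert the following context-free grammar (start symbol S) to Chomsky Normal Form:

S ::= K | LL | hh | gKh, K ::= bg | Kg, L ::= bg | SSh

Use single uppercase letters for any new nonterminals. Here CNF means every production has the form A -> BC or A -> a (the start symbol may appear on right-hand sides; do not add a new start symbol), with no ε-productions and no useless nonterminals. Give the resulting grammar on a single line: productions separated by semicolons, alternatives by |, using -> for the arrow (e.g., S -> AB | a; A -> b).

No ε-productions.
After unit-elimination: S -> Kg | LL | bg | hh | gKh; K -> Kg | bg; L -> bg | SSh.
TERM: introduce B -> b, A -> g, C -> h and substitute in every rule of length ≥2.
BIN: L -> SSC becomes L -> SD, D -> SC; S -> AKC becomes S -> AE, E -> KC.

S -> AE | BA | CC | KA | LL; A -> g; B -> b; C -> h; D -> SC; E -> KC; K -> BA | KA; L -> BA | SD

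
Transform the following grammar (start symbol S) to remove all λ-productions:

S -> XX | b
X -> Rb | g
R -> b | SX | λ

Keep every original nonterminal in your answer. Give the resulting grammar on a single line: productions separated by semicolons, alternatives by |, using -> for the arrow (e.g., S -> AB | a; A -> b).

S -> b | XX; R -> b | SX; X -> b | g | Rb

Nullable set: {R}.
Drop R -> λ.
X -> Rb: R nullable, giving Rb | b.
Unchanged (no nullable symbols): S -> XX; S -> b; R -> SX; R -> b; X -> g.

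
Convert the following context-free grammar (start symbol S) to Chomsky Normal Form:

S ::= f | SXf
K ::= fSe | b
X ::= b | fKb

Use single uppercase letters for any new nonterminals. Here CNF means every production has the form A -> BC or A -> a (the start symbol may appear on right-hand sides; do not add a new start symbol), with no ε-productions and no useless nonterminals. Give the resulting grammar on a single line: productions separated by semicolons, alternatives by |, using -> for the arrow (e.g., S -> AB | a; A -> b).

No ε-productions.
No unit productions to eliminate.
TERM: introduce C -> b, B -> e, A -> f and substitute in every rule of length ≥2.
BIN: K -> ASB becomes K -> AD, D -> SB; S -> SXA becomes S -> SE, E -> XA; X -> AKC becomes X -> AF, F -> KC.

S -> f | SE; A -> f; B -> e; C -> b; D -> SB; E -> XA; F -> KC; K -> b | AD; X -> b | AF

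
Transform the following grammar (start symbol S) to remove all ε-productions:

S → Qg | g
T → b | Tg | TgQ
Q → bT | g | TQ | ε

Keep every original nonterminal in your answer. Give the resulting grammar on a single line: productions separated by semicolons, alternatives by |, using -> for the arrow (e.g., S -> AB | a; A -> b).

Nullable set: {Q}.
S -> Qg: Q nullable, giving Qg | g.
Drop Q -> ε.
Q -> TQ: Q nullable, giving T | TQ.
T -> TgQ: Q nullable, giving Tg | TgQ.
Unchanged (no nullable symbols): S -> g; Q -> bT; Q -> g; T -> Tg; T -> b.

S -> g | Qg; Q -> T | g | TQ | bT; T -> b | Tg | TgQ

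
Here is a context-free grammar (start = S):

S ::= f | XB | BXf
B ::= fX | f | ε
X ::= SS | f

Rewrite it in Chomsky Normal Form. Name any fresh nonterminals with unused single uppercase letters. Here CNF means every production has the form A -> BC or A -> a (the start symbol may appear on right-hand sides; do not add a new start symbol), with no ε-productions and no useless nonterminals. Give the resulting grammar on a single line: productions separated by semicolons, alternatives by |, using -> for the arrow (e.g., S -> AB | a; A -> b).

Nullable: {B}; after ε-elimination: S -> X | f | XB | Xf | BXf; B -> f | fX; X -> f | SS.
After unit-elimination: S -> f | SS | XB | Xf | BXf; B -> f | fX; X -> f | SS.
TERM: introduce A -> f and substitute in every rule of length ≥2.
BIN: S -> BXA becomes S -> BC, C -> XA.

S -> f | BC | SS | XA | XB; A -> f; B -> f | AX; C -> XA; X -> f | SS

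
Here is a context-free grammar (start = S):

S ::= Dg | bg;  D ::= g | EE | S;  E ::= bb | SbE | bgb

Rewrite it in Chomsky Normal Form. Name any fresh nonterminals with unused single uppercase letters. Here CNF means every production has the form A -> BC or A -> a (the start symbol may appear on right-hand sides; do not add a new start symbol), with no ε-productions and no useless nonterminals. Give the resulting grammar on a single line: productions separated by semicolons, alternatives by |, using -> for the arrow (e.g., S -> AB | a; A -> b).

S -> BA | DA; A -> g; B -> b; C -> AB; D -> g | BA | DA | EE; E -> BB | BC | SF; F -> BE

No ε-productions.
After unit-elimination: S -> Dg | bg; D -> g | Dg | EE | bg; E -> bb | SbE | bgb.
TERM: introduce B -> b, A -> g and substitute in every rule of length ≥2.
BIN: E -> BAB becomes E -> BC, C -> AB; E -> SBE becomes E -> SF, F -> BE.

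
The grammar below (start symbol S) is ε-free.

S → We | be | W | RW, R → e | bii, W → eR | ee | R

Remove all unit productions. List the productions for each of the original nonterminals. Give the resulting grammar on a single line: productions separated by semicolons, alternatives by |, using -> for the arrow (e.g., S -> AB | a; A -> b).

S -> e | RW | We | be | eR | ee | bii; R -> e | bii; W -> e | eR | ee | bii

Unit productions: S->W, W->R.
Unit pairs (A ⇒* B via units): (S,R), (S,W), (W,R).
S: inherits non-unit rules of {R, S, W} → RW | We | be | bii | e | eR | ee.
R: inherits non-unit rules of {R} → bii | e.
W: inherits non-unit rules of {R, W} → bii | e | eR | ee.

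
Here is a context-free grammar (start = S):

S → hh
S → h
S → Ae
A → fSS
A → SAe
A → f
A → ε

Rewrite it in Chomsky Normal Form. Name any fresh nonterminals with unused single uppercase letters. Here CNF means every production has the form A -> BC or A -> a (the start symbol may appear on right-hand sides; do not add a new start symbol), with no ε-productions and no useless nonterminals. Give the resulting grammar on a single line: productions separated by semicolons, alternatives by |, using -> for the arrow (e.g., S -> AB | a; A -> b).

S -> e | h | AB | DD; A -> f | CE | SB | SF; B -> e; C -> f; D -> h; E -> SS; F -> AB

Nullable: {A}; after ε-elimination: S -> e | h | Ae | hh; A -> f | Se | SAe | fSS.
No unit productions to eliminate.
TERM: introduce B -> e, C -> f, D -> h and substitute in every rule of length ≥2.
BIN: A -> CSS becomes A -> CE, E -> SS; A -> SAB becomes A -> SF, F -> AB.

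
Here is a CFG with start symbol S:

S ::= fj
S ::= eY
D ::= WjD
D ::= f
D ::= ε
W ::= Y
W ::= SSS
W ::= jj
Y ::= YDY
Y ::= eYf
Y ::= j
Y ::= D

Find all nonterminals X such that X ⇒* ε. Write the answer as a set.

Directly nullable (have an ε-rule): {D}.
Y is nullable via Y -> D (every symbol on the right is already known nullable).
W is nullable via W -> Y (every symbol on the right is already known nullable).
Not nullable: S — each has a terminal in every rule's right-hand side or depends on a non-nullable symbol.

{D, W, Y}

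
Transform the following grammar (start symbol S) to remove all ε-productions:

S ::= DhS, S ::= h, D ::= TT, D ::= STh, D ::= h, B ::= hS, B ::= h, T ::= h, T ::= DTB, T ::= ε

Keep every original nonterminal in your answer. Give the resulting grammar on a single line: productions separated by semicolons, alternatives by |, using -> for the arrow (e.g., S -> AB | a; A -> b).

Nullable set: {D, T}.
S -> DhS: D nullable, giving DhS | hS.
D -> STh: T nullable, giving STh | Sh.
D -> TT: T, T nullable, giving T | TT.
Drop T -> ε.
T -> DTB: D, T nullable, giving B | DB | DTB | TB.
Unchanged (no nullable symbols): S -> h; B -> h; B -> hS; D -> h; T -> h.

S -> h | hS | DhS; B -> h | hS; D -> T | h | Sh | TT | STh; T -> B | h | DB | TB | DTB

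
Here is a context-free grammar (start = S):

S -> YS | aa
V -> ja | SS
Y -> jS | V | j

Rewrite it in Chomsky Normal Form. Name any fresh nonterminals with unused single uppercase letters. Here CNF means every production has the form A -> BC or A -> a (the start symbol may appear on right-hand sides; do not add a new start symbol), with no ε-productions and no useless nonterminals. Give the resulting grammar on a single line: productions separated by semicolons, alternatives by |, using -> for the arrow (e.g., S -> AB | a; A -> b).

S -> AA | YS; A -> a; B -> j; Y -> j | BA | BS | SS

No ε-productions.
After unit-elimination: S -> YS | aa; V -> SS | ja; Y -> j | SS | jS | ja.
TERM: introduce A -> a, B -> j and substitute in every rule of length ≥2.
Drop unreachable/unproductive: V.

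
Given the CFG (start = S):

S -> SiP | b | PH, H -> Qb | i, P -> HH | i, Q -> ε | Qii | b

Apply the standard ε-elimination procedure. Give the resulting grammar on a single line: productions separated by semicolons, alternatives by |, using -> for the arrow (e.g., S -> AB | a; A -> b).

Nullable set: {Q}.
H -> Qb: Q nullable, giving Qb | b.
Drop Q -> ε.
Q -> Qii: Q nullable, giving Qii | ii.
Unchanged (no nullable symbols): S -> PH; S -> SiP; S -> b; H -> i; P -> HH; P -> i; Q -> b.

S -> b | PH | SiP; H -> b | i | Qb; P -> i | HH; Q -> b | ii | Qii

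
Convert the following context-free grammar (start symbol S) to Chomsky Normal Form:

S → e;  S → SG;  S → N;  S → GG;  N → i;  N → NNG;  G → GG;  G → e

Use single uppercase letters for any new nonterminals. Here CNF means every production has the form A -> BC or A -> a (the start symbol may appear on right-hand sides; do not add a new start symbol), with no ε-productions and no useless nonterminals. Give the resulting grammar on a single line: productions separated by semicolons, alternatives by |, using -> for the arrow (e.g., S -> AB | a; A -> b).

S -> e | i | GG | NB | SG; A -> NG; B -> NG; G -> e | GG; N -> i | NA

No ε-productions.
After unit-elimination: S -> e | i | GG | SG | NNG; G -> e | GG; N -> i | NNG.
BIN: N -> NNG becomes N -> NA, A -> NG; S -> NNG becomes S -> NB, B -> NG.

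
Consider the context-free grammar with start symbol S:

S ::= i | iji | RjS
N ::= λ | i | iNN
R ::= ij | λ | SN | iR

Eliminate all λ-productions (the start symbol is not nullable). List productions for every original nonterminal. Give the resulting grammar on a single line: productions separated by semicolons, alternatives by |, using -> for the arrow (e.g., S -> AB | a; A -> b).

Nullable set: {N, R}.
S -> RjS: R nullable, giving RjS | jS.
Drop N -> λ.
N -> iNN: N, N nullable, giving i | iN | iNN.
Drop R -> λ.
R -> SN: N nullable, giving S | SN.
R -> iR: R nullable, giving i | iR.
Unchanged (no nullable symbols): S -> i; S -> iji; N -> i; R -> ij.

S -> i | jS | RjS | iji; N -> i | iN | iNN; R -> S | i | SN | iR | ij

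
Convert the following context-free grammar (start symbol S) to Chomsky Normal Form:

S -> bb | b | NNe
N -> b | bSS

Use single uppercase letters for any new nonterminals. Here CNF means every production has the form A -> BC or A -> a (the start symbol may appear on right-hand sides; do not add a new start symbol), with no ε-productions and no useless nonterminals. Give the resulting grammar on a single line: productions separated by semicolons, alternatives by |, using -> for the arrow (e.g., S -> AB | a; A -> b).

No ε-productions.
No unit productions to eliminate.
TERM: introduce A -> b, B -> e and substitute in every rule of length ≥2.
BIN: N -> ASS becomes N -> AC, C -> SS; S -> NNB becomes S -> ND, D -> NB.

S -> b | AA | ND; A -> b; B -> e; C -> SS; D -> NB; N -> b | AC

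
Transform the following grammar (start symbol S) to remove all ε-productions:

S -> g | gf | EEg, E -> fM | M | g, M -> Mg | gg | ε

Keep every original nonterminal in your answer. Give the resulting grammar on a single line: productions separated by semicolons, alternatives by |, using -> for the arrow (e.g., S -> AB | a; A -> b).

S -> g | Eg | gf | EEg; E -> M | f | g | fM; M -> g | Mg | gg

Nullable set: {E, M}.
S -> EEg: E, E nullable, giving EEg | Eg | g.
E -> M: M nullable, giving M.
E -> fM: M nullable, giving f | fM.
Drop M -> ε.
M -> Mg: M nullable, giving Mg | g.
Unchanged (no nullable symbols): S -> g; S -> gf; E -> g; M -> gg.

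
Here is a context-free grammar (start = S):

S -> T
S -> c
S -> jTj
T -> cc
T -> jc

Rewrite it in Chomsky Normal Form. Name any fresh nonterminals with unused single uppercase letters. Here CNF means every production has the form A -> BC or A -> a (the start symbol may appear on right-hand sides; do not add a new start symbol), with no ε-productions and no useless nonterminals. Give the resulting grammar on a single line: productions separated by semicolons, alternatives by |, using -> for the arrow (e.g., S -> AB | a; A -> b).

S -> c | AA | BA | BC; A -> c; B -> j; C -> TB; T -> AA | BA

No ε-productions.
After unit-elimination: S -> c | cc | jc | jTj; T -> cc | jc.
TERM: introduce A -> c, B -> j and substitute in every rule of length ≥2.
BIN: S -> BTB becomes S -> BC, C -> TB.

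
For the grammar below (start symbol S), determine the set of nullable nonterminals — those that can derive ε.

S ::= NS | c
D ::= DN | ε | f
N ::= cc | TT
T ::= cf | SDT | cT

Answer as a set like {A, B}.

Directly nullable (have an ε-rule): {D}.
Not nullable: N, S, T — each has a terminal in every rule's right-hand side or depends on a non-nullable symbol.

{D}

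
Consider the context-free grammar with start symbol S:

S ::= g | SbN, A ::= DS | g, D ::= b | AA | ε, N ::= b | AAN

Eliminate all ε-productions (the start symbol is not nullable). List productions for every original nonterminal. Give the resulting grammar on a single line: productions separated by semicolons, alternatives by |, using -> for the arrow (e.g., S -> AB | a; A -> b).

Nullable set: {D}.
A -> DS: D nullable, giving DS | S.
Drop D -> ε.
Unchanged (no nullable symbols): S -> SbN; S -> g; A -> g; D -> AA; D -> b; N -> AAN; N -> b.

S -> g | SbN; A -> S | g | DS; D -> b | AA; N -> b | AAN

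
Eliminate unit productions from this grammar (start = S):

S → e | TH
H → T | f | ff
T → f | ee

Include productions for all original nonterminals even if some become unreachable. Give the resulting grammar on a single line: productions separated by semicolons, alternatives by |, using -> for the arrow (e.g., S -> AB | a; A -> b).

S -> e | TH; H -> f | ee | ff; T -> f | ee

Unit productions: H->T.
Unit pairs (A ⇒* B via units): (H,T).
S: inherits non-unit rules of {S} → TH | e.
H: inherits non-unit rules of {H, T} → ee | f | ff.
T: inherits non-unit rules of {T} → ee | f.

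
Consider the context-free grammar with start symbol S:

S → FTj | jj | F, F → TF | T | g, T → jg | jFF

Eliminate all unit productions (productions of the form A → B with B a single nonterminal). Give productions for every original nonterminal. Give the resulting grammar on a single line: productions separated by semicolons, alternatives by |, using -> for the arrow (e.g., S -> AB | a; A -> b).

S -> g | TF | jg | jj | FTj | jFF; F -> g | TF | jg | jFF; T -> jg | jFF

Unit productions: F->T, S->F.
Unit pairs (A ⇒* B via units): (F,T), (S,F), (S,T).
S: inherits non-unit rules of {F, S, T} → FTj | TF | g | jFF | jg | jj.
F: inherits non-unit rules of {F, T} → TF | g | jFF | jg.
T: inherits non-unit rules of {T} → jFF | jg.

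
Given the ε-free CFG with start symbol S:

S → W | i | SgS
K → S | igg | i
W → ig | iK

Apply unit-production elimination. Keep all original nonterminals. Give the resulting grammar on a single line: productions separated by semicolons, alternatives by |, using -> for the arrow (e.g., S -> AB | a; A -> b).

S -> i | iK | ig | SgS; K -> i | iK | ig | SgS | igg; W -> iK | ig

Unit productions: K->S, S->W.
Unit pairs (A ⇒* B via units): (K,S), (K,W), (S,W).
S: inherits non-unit rules of {S, W} → SgS | i | iK | ig.
K: inherits non-unit rules of {K, S, W} → SgS | i | iK | ig | igg.
W: inherits non-unit rules of {W} → iK | ig.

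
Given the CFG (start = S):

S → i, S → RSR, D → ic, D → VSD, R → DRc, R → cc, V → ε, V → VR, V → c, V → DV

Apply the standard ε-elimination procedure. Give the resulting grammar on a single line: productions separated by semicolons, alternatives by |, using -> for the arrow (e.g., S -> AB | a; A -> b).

Nullable set: {V}.
D -> VSD: V nullable, giving SD | VSD.
Drop V -> ε.
V -> DV: V nullable, giving D | DV.
V -> VR: V nullable, giving R | VR.
Unchanged (no nullable symbols): S -> RSR; S -> i; D -> ic; R -> DRc; R -> cc; V -> c.

S -> i | RSR; D -> SD | ic | VSD; R -> cc | DRc; V -> D | R | c | DV | VR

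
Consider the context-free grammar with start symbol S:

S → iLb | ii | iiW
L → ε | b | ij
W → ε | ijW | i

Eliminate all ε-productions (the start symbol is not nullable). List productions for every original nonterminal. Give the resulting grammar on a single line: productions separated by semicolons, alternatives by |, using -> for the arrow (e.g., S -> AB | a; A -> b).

Nullable set: {L, W}.
S -> iLb: L nullable, giving iLb | ib.
S -> iiW: W nullable, giving ii | iiW.
Drop L -> ε.
Drop W -> ε.
W -> ijW: W nullable, giving ij | ijW.
Unchanged (no nullable symbols): S -> ii; L -> b; L -> ij; W -> i.

S -> ib | ii | iLb | iiW; L -> b | ij; W -> i | ij | ijW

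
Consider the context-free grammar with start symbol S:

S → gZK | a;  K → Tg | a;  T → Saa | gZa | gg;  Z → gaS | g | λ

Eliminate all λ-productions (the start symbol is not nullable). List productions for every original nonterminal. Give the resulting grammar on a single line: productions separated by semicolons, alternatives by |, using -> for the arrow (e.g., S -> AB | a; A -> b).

S -> a | gK | gZK; K -> a | Tg; T -> ga | gg | Saa | gZa; Z -> g | gaS

Nullable set: {Z}.
S -> gZK: Z nullable, giving gK | gZK.
T -> gZa: Z nullable, giving gZa | ga.
Drop Z -> λ.
Unchanged (no nullable symbols): S -> a; K -> Tg; K -> a; T -> Saa; T -> gg; Z -> g; Z -> gaS.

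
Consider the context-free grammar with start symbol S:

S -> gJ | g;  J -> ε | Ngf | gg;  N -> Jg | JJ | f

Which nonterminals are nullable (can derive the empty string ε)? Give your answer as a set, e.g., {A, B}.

{J, N}

Directly nullable (have an ε-rule): {J}.
N is nullable via N -> JJ (every symbol on the right is already known nullable).
Not nullable: S — each has a terminal in every rule's right-hand side or depends on a non-nullable symbol.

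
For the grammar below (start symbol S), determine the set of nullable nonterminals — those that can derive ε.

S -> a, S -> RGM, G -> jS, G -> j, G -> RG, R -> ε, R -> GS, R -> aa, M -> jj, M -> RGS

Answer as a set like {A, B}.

{R}

Directly nullable (have an ε-rule): {R}.
Not nullable: G, M, S — each has a terminal in every rule's right-hand side or depends on a non-nullable symbol.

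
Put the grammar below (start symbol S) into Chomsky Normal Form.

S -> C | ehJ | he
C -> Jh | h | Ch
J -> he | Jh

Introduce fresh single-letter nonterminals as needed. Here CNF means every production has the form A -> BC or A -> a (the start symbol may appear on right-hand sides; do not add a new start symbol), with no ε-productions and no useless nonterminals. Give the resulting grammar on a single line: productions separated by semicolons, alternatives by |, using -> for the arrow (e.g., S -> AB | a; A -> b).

No ε-productions.
After unit-elimination: S -> h | Ch | Jh | he | ehJ; C -> h | Ch | Jh; J -> Jh | he.
TERM: introduce B -> e, A -> h and substitute in every rule of length ≥2.
BIN: S -> BAJ becomes S -> BD, D -> AJ.

S -> h | AB | BD | CA | JA; A -> h; B -> e; C -> h | CA | JA; D -> AJ; J -> AB | JA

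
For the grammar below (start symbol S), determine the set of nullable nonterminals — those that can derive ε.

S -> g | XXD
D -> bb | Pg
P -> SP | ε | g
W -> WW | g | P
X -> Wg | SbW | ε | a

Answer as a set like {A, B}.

{P, W, X}

Directly nullable (have an ε-rule): {P, X}.
W is nullable via W -> P (every symbol on the right is already known nullable).
Not nullable: D, S — each has a terminal in every rule's right-hand side or depends on a non-nullable symbol.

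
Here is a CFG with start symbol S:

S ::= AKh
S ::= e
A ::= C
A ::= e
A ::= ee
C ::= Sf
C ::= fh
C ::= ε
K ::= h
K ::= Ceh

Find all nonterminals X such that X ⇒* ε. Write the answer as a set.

Directly nullable (have an ε-rule): {C}.
A is nullable via A -> C (every symbol on the right is already known nullable).
Not nullable: K, S — each has a terminal in every rule's right-hand side or depends on a non-nullable symbol.

{A, C}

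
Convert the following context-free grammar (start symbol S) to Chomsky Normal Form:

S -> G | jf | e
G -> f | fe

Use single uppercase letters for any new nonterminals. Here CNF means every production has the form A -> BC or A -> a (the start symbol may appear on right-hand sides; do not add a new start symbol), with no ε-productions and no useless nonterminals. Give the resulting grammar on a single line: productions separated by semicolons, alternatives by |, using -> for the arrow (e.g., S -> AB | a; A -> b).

No ε-productions.
After unit-elimination: S -> e | f | fe | jf; G -> f | fe.
TERM: introduce B -> e, A -> f, C -> j and substitute in every rule of length ≥2.
Drop unreachable/unproductive: G.

S -> e | f | AB | CA; A -> f; B -> e; C -> j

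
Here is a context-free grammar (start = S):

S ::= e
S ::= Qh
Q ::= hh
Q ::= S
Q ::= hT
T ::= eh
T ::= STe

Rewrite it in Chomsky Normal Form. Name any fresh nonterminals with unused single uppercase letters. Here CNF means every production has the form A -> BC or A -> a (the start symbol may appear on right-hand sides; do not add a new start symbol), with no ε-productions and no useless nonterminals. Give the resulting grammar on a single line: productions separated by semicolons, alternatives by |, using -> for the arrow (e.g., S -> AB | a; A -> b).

No ε-productions.
After unit-elimination: S -> e | Qh; Q -> e | Qh | hT | hh; T -> eh | STe.
TERM: introduce B -> e, A -> h and substitute in every rule of length ≥2.
BIN: T -> STB becomes T -> SC, C -> TB.

S -> e | QA; A -> h; B -> e; C -> TB; Q -> e | AA | AT | QA; T -> BA | SC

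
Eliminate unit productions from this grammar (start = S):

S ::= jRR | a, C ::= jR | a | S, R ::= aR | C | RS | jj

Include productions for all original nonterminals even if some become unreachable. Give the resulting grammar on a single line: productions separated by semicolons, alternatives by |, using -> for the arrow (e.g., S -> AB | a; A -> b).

S -> a | jRR; C -> a | jR | jRR; R -> a | RS | aR | jR | jj | jRR

Unit productions: C->S, R->C.
Unit pairs (A ⇒* B via units): (C,S), (R,C), (R,S).
S: inherits non-unit rules of {S} → a | jRR.
C: inherits non-unit rules of {C, S} → a | jR | jRR.
R: inherits non-unit rules of {C, R, S} → RS | a | aR | jR | jRR | jj.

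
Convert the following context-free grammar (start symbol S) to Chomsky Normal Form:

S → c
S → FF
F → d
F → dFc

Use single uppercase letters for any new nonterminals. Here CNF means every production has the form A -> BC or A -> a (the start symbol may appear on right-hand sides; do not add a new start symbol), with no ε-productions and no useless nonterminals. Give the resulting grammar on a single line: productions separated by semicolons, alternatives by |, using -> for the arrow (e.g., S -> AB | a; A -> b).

No ε-productions.
No unit productions to eliminate.
TERM: introduce B -> c, A -> d and substitute in every rule of length ≥2.
BIN: F -> AFB becomes F -> AC, C -> FB.

S -> c | FF; A -> d; B -> c; C -> FB; F -> d | AC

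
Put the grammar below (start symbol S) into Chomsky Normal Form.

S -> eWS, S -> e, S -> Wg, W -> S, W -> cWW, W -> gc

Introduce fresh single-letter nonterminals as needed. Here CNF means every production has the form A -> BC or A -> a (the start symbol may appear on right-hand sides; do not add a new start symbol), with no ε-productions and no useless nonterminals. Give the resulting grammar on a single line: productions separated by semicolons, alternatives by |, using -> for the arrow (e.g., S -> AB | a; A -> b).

S -> e | BD | WA; A -> g; B -> e; C -> c; D -> WS; E -> WS; F -> WW; W -> e | AC | BE | CF | WA

No ε-productions.
After unit-elimination: S -> e | Wg | eWS; W -> e | Wg | gc | cWW | eWS.
TERM: introduce C -> c, B -> e, A -> g and substitute in every rule of length ≥2.
BIN: S -> BWS becomes S -> BD, D -> WS; W -> BWS becomes W -> BE, E -> WS; W -> CWW becomes W -> CF, F -> WW.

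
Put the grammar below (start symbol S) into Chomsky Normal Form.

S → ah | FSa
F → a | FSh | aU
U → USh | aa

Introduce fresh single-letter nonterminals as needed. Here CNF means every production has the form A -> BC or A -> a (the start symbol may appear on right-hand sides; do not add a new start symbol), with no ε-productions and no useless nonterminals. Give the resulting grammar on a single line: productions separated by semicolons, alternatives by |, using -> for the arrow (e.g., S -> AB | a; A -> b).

No ε-productions.
No unit productions to eliminate.
TERM: introduce B -> a, A -> h and substitute in every rule of length ≥2.
BIN: F -> FSA becomes F -> FC, C -> SA; S -> FSB becomes S -> FD, D -> SB; U -> USA becomes U -> UE, E -> SA.

S -> BA | FD; A -> h; B -> a; C -> SA; D -> SB; E -> SA; F -> a | BU | FC; U -> BB | UE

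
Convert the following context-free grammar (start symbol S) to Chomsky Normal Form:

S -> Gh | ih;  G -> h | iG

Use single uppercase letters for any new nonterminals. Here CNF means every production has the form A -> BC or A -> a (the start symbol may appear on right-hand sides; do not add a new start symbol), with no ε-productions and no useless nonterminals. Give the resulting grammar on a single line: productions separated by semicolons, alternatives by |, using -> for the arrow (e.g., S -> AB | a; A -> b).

No ε-productions.
No unit productions to eliminate.
TERM: introduce B -> h, A -> i and substitute in every rule of length ≥2.

S -> AB | GB; A -> i; B -> h; G -> h | AG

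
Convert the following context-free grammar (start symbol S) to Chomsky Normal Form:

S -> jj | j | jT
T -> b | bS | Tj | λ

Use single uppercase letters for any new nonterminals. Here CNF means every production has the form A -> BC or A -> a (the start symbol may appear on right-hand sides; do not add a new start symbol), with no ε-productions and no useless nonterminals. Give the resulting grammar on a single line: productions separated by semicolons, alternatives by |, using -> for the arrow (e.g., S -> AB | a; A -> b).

Nullable: {T}; after ε-elimination: S -> j | jT | jj; T -> b | j | Tj | bS.
No unit productions to eliminate.
TERM: introduce B -> b, A -> j and substitute in every rule of length ≥2.

S -> j | AA | AT; A -> j; B -> b; T -> b | j | BS | TA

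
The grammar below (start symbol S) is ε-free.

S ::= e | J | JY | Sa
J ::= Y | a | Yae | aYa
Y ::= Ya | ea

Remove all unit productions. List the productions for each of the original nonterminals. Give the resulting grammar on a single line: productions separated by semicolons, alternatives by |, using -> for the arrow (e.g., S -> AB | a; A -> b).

Unit productions: J->Y, S->J.
Unit pairs (A ⇒* B via units): (J,Y), (S,J), (S,Y).
S: inherits non-unit rules of {J, S, Y} → JY | Sa | Ya | Yae | a | aYa | e | ea.
J: inherits non-unit rules of {J, Y} → Ya | Yae | a | aYa | ea.
Y: inherits non-unit rules of {Y} → Ya | ea.

S -> a | e | JY | Sa | Ya | ea | Yae | aYa; J -> a | Ya | ea | Yae | aYa; Y -> Ya | ea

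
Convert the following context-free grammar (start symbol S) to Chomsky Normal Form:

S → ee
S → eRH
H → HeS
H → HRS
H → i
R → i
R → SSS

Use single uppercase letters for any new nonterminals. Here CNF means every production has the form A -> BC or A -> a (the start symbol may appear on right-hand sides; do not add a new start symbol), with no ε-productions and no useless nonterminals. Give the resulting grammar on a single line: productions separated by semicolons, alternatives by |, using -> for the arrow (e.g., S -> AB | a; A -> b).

S -> AA | AE; A -> e; B -> AS; C -> RS; D -> SS; E -> RH; H -> i | HB | HC; R -> i | SD

No ε-productions.
No unit productions to eliminate.
TERM: introduce A -> e and substitute in every rule of length ≥2.
BIN: H -> HAS becomes H -> HB, B -> AS; H -> HRS becomes H -> HC, C -> RS; R -> SSS becomes R -> SD, D -> SS; S -> ARH becomes S -> AE, E -> RH.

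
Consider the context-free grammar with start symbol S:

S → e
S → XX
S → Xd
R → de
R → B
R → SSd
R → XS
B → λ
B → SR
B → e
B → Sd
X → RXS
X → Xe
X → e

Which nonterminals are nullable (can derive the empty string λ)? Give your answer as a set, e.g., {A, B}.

{B, R}

Directly nullable (have an ε-rule): {B}.
R is nullable via R -> B (every symbol on the right is already known nullable).
Not nullable: S, X — each has a terminal in every rule's right-hand side or depends on a non-nullable symbol.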